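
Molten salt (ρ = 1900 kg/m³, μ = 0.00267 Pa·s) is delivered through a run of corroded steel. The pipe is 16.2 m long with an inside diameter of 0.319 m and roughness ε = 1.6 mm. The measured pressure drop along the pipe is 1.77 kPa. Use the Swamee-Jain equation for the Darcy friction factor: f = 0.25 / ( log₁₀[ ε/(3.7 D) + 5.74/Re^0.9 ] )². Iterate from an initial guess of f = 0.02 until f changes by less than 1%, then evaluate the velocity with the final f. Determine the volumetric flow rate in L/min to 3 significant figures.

Rearranging Darcy-Weisbach: V = √(2·ΔP·D/(f·L·ρ)). With ε/D = 0.0016/0.319 = 0.00502, iterate starting from f = 0.02:
  f = 0.02 → V = √(2·1770·0.319/(0.02·16.2·1900)) = 1.354 m/s; Re = ρVD/μ = 3.075e+05; f → 0.03084
  f = 0.03084 → V = 1.091 m/s; Re = 2.476e+05; f → 0.03093
Converged (Δf/f < 1%). With the final f = 0.03093: V = √(2·1770·0.319/(0.03093·16.2·1900)) = 1.089 m/s.
Q = V·A = 1.089·(π/4·0.319²) = 0.08704 m³/s = 5220 L/min.

Q ≈ 5220 L/min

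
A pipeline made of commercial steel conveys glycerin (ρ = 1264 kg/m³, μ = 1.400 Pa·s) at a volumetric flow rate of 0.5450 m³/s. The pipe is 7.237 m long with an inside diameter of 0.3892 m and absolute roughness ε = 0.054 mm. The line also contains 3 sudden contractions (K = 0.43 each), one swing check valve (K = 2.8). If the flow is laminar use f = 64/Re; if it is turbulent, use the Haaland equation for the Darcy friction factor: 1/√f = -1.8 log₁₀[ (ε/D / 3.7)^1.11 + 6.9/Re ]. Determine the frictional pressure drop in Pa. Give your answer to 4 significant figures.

Cross-sectional area A = πD²/4 = π(0.3892)²/4 = 0.119 m²; mean velocity V = Q/A = 0.545/0.119 = 4.581 m/s.
Reynolds number Re = ρVD/μ = 1264 · 4.581 · 0.3892 / 1.4 = 1610.
Re < 2300 → laminar flow, so f = 64/Re = 64/1610 = 0.03976 (the turbulent correlation is not needed).
Total minor-loss coefficient ΣK = 3·0.43 + 1·2.8 = 4.09.
ΔP = [f·L/D + ΣK]·(ρV²/2) = [0.03976·7.237/0.3892 + 4.09]·(1264·4.581²/2) = [0.7393 + 4.09]·1.326e+04 = 6.405e+04 Pa.

ΔP ≈ 64050 Pa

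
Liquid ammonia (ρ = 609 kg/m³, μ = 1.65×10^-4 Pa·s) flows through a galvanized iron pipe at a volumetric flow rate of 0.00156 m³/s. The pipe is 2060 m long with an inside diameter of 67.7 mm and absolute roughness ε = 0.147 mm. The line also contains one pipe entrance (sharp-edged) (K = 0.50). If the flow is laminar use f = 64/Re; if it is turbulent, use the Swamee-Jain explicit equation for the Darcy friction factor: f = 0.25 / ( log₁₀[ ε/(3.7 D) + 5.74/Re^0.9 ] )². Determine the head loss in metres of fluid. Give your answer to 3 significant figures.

Cross-sectional area A = πD²/4 = π(0.0677)²/4 = 0.0036 m²; mean velocity V = Q/A = 0.00156/0.0036 = 0.4334 m/s.
Reynolds number Re = ρVD/μ = 609 · 0.4334 · 0.0677 / 0.000165 = 1.083e+05.
Re > 4000 → turbulent. Relative roughness ε/D = 0.000147/0.0677 = 0.00217. Swamee-Jain: f = 0.25/(log₁₀[0.00217/3.7 + 5.74/1.083e+05^0.9])² = 0.25/(log₁₀[0.000587 + 0.000169])² = 0.25/(-3.122)² = 0.02566.
Total minor-loss coefficient ΣK = 1·0.5 = 0.5.
ΔP = [f·L/D + ΣK]·(ρV²/2) = [0.02566·2060/0.0677 + 0.5]·(609·0.4334²/2) = [780.7 + 0.5]·57.19 = 4.467e+04 Pa.
Head loss h_f = ΔP/(ρg) = 4.467e+04/(609·9.81) = 7.48 m.

h_f ≈ 7.48 m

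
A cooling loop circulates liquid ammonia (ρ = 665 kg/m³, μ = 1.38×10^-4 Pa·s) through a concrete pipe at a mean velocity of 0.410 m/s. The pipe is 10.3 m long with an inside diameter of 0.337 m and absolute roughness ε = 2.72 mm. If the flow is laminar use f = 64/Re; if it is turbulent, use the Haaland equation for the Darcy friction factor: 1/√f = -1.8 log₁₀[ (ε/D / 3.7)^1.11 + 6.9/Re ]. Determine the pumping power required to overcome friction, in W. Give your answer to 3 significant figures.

P ≈ 2.22 W

Reynolds number Re = ρVD/μ = 665 · 0.41 · 0.337 / 0.000138 = 6.658e+05.
Re > 4000 → turbulent. Relative roughness ε/D = 0.00272/0.337 = 0.00807. Haaland: 1/√f = -1.8 log₁₀[(0.00807/3.7)^1.11 + 6.9/6.658e+05] = -1.8 log₁₀[0.00111 + 1.04e-05] = 5.31, so f = 0.03547.
Darcy-Weisbach: ΔP = f(L/D)(ρV²/2) = 0.03547·(10.3/0.337)·(665·0.41²/2) = 0.03547·30.56·55.89 = 60.59 Pa.
Q = V·A = 0.41·0.0892 = 0.03657 m³/s.
Pumping power P = QΔP = 0.03657·60.59 = 2.216 W = 2.22 W.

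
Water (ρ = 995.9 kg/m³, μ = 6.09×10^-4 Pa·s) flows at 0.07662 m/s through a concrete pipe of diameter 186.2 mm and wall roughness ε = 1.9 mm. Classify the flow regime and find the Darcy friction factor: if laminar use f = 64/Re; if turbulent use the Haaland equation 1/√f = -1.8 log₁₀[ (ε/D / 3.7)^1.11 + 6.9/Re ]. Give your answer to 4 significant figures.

f ≈ 0.04052

Re = ρVD/μ = 995.9·0.07662·0.1862/0.000609 = 2.333e+04.
Re > 4000 → turbulent. ε/D = 0.0019/0.1862 = 0.0102; Haaland: 1/√f = -1.8 log₁₀[0.00144 + 0.000296] = 4.968, so f = 0.04052.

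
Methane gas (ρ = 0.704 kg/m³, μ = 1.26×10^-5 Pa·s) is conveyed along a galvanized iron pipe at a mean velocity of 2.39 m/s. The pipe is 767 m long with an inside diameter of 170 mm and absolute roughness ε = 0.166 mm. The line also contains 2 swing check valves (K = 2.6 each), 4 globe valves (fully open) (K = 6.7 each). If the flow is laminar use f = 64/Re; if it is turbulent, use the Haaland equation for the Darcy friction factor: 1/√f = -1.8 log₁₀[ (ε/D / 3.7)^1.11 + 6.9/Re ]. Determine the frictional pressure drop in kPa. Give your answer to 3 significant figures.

ΔP ≈ 0.308 kPa

Reynolds number Re = ρVD/μ = 0.704 · 2.39 · 0.17 / 1.26e-05 = 2.27e+04.
Re > 4000 → turbulent. Relative roughness ε/D = 0.000166/0.17 = 0.000976. Haaland: 1/√f = -1.8 log₁₀[(0.000976/3.7)^1.11 + 6.9/2.27e+04] = -1.8 log₁₀[0.000107 + 0.000304] = 6.096, so f = 0.02691.
Total minor-loss coefficient ΣK = 2·2.6 + 4·6.7 = 32.
ΔP = [f·L/D + ΣK]·(ρV²/2) = [0.02691·767/0.17 + 32]·(0.704·2.39²/2) = [121.4 + 32]·2.011 = 308.5 Pa.
ΔP = 308.5 Pa = 0.308 kPa.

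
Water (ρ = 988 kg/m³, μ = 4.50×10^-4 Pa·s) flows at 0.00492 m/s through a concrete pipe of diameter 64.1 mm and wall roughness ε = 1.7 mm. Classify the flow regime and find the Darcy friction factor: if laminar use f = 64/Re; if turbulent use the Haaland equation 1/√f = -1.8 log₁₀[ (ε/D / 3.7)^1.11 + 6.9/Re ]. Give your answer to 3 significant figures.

Re = ρVD/μ = 988·0.00492·0.0641/0.00045 = 692.4.
Re < 2300 → laminar, so f = 64/Re = 0.09243 (roughness is irrelevant in laminar flow).

f ≈ 0.0924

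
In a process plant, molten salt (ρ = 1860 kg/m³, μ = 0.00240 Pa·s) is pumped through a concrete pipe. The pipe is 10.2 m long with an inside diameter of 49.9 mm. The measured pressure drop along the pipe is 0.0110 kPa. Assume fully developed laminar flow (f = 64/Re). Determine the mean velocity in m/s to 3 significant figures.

For laminar flow, f = 64/Re with Re = ρVD/μ, so Darcy-Weisbach reduces to ΔP = 32μLV/D². Solving for V: V = ΔP·D²/(32μL) = 11·(0.0499)²/(32·0.0024·10.2) = 0.03496 m/s.
Check: Re = ρVD/μ = 1860·0.03496·0.0499/0.0024 = 1352 < 2300, so the laminar assumption holds.

V ≈ 0.0350 m/s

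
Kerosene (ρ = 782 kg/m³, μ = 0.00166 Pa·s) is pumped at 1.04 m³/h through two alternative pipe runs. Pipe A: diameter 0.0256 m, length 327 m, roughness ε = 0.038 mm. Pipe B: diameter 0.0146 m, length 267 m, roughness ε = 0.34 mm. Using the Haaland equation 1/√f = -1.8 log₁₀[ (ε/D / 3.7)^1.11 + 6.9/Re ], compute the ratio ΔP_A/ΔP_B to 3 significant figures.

ΔP_A/ΔP_B ≈ 0.0489

Pipe A: V = Q/A = 0.0002889/0.0005147 = 0.5613 m/s; Re = 6769; ε/D = 0.00148; Haaland → f = 0.03608; ΔP_A = f(L/D)(ρV²/2) = 5.676e+04 Pa.
Pipe B: V = Q/A = 0.0002889/0.0001674 = 1.726 m/s; Re = 1.187e+04; ε/D = 0.0233; Haaland → f = 0.05457; ΔP_B = f(L/D)(ρV²/2) = 1.162e+06 Pa.
ΔP_A/ΔP_B = 5.676e+04/1.162e+06 = 0.0489.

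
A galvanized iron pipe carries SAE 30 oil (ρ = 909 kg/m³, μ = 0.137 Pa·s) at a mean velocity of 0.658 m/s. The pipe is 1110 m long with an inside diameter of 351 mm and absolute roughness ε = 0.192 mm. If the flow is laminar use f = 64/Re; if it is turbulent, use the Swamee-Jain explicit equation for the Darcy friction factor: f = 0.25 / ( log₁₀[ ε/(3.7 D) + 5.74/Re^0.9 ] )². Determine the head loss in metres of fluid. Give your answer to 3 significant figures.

h_f ≈ 2.91 m

Reynolds number Re = ρVD/μ = 909 · 0.658 · 0.351 / 0.137 = 1532.
Re < 2300 → laminar flow, so f = 64/Re = 64/1532 = 0.04176 (the turbulent correlation is not needed).
Darcy-Weisbach: ΔP = f(L/D)(ρV²/2) = 0.04176·(1110/0.351)·(909·0.658²/2) = 0.04176·3162·196.8 = 2.599e+04 Pa.
Head loss h_f = ΔP/(ρg) = 2.599e+04/(909·9.81) = 2.91 m.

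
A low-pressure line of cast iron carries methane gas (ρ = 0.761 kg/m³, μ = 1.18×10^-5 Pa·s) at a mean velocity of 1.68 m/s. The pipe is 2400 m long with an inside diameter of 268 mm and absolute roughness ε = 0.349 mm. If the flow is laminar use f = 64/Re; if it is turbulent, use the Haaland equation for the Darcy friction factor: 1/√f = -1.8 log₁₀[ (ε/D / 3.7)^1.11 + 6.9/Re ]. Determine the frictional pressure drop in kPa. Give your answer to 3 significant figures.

Reynolds number Re = ρVD/μ = 0.761 · 1.68 · 0.268 / 1.18e-05 = 2.904e+04.
Re > 4000 → turbulent. Relative roughness ε/D = 0.000349/0.268 = 0.0013. Haaland: 1/√f = -1.8 log₁₀[(0.0013/3.7)^1.11 + 6.9/2.904e+04] = -1.8 log₁₀[0.000147 + 0.000238] = 6.147, so f = 0.02646.
Darcy-Weisbach: ΔP = f(L/D)(ρV²/2) = 0.02646·(2400/0.268)·(0.761·1.68²/2) = 0.02646·8955·1.074 = 254.5 Pa.
ΔP = 254.5 Pa = 0.254 kPa.

ΔP ≈ 0.254 kPa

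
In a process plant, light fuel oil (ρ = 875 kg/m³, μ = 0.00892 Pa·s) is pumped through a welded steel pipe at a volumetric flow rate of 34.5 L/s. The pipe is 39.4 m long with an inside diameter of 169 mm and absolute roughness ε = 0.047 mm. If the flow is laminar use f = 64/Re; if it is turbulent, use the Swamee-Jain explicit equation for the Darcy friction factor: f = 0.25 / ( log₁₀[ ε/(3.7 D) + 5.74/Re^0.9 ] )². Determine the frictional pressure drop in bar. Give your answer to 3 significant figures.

Q = 34.5 L/s = 34.5/1000 = 0.0345 m³/s.
Cross-sectional area A = πD²/4 = π(0.169)²/4 = 0.02243 m²; mean velocity V = Q/A = 0.0345/0.02243 = 1.538 m/s.
Reynolds number Re = ρVD/μ = 875 · 1.538 · 0.169 / 0.00892 = 2.55e+04.
Re > 4000 → turbulent. Relative roughness ε/D = 4.7e-05/0.169 = 0.000278. Swamee-Jain: f = 0.25/(log₁₀[0.000278/3.7 + 5.74/2.55e+04^0.9])² = 0.25/(log₁₀[7.52e-05 + 0.000621])² = 0.25/(-3.157)² = 0.02508.
Darcy-Weisbach: ΔP = f(L/D)(ρV²/2) = 0.02508·(39.4/0.169)·(875·1.538²/2) = 0.02508·233.1·1035 = 6051 Pa.
ΔP = 6051 Pa = 0.0605 bar.

ΔP ≈ 0.0605 bar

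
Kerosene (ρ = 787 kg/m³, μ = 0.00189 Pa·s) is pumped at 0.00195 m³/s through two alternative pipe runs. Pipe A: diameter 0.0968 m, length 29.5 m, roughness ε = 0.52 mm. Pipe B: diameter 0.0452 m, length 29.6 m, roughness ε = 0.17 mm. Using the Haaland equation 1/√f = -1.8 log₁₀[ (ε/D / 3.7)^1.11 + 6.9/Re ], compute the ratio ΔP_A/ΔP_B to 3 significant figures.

Pipe A: V = Q/A = 0.00195/0.007359 = 0.265 m/s; Re = 1.068e+04; ε/D = 0.00537; Haaland → f = 0.03751; ΔP_A = f(L/D)(ρV²/2) = 315.8 Pa.
Pipe B: V = Q/A = 0.00195/0.001605 = 1.215 m/s; Re = 2.287e+04; ε/D = 0.00376; Haaland → f = 0.03193; ΔP_B = f(L/D)(ρV²/2) = 1.215e+04 Pa.
ΔP_A/ΔP_B = 315.8/1.215e+04 = 0.0260.

ΔP_A/ΔP_B ≈ 0.0260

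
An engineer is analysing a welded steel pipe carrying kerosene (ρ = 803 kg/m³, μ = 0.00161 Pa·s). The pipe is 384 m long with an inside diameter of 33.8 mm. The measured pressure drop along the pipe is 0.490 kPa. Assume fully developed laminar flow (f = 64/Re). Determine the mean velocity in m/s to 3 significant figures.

V ≈ 0.0283 m/s

For laminar flow, f = 64/Re with Re = ρVD/μ, so Darcy-Weisbach reduces to ΔP = 32μLV/D². Solving for V: V = ΔP·D²/(32μL) = 490·(0.0338)²/(32·0.00161·384) = 0.0283 m/s.
Check: Re = ρVD/μ = 803·0.0283·0.0338/0.00161 = 477 < 2300, so the laminar assumption holds.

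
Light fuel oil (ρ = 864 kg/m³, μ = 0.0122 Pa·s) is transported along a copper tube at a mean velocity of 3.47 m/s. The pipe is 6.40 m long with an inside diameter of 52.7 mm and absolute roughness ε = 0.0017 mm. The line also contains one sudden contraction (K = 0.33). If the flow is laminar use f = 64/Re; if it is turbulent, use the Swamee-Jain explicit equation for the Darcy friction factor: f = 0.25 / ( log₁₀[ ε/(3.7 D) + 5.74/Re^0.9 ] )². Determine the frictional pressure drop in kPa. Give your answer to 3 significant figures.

ΔP ≈ 20.0 kPa

Reynolds number Re = ρVD/μ = 864 · 3.47 · 0.0527 / 0.0122 = 1.295e+04.
Re > 4000 → turbulent. Relative roughness ε/D = 1.7e-06/0.0527 = 3.23e-05. Swamee-Jain: f = 0.25/(log₁₀[3.23e-05/3.7 + 5.74/1.295e+04^0.9])² = 0.25/(log₁₀[8.72e-06 + 0.00114])² = 0.25/(-2.939)² = 0.02895.
Total minor-loss coefficient ΣK = 1·0.33 = 0.33.
ΔP = [f·L/D + ΣK]·(ρV²/2) = [0.02895·6.4/0.0527 + 0.33]·(864·3.47²/2) = [3.515 + 0.33]·5202 = 2e+04 Pa.
ΔP = 2e+04 Pa = 20.0 kPa.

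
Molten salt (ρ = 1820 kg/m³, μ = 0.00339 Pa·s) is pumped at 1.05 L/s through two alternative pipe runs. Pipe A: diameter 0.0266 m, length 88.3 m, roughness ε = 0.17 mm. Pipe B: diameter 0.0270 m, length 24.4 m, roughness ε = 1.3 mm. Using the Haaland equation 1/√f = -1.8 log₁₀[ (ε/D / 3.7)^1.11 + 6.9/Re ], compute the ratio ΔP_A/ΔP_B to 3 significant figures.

Pipe A: V = Q/A = 0.00105/0.0005557 = 1.889 m/s; Re = 2.698e+04; ε/D = 0.00639; Haaland → f = 0.03539; ΔP_A = f(L/D)(ρV²/2) = 3.816e+05 Pa.
Pipe B: V = Q/A = 0.00105/0.0005726 = 1.834 m/s; Re = 2.658e+04; ε/D = 0.0481; Haaland → f = 0.07139; ΔP_B = f(L/D)(ρV²/2) = 1.974e+05 Pa.
ΔP_A/ΔP_B = 3.816e+05/1.974e+05 = 1.93.

ΔP_A/ΔP_B ≈ 1.93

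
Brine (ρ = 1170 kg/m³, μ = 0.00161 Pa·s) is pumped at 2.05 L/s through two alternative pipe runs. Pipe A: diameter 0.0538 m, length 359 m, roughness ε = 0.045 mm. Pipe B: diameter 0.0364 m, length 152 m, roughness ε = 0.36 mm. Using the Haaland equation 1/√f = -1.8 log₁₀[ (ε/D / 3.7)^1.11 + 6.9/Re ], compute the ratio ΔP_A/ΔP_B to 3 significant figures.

Pipe A: V = Q/A = 0.00205/0.002273 = 0.9018 m/s; Re = 3.526e+04; ε/D = 0.000836; Haaland → f = 0.02457; ΔP_A = f(L/D)(ρV²/2) = 7.799e+04 Pa.
Pipe B: V = Q/A = 0.00205/0.001041 = 1.97 m/s; Re = 5.211e+04; ε/D = 0.00989; Haaland → f = 0.03891; ΔP_B = f(L/D)(ρV²/2) = 3.688e+05 Pa.
ΔP_A/ΔP_B = 7.799e+04/3.688e+05 = 0.211.

ΔP_A/ΔP_B ≈ 0.211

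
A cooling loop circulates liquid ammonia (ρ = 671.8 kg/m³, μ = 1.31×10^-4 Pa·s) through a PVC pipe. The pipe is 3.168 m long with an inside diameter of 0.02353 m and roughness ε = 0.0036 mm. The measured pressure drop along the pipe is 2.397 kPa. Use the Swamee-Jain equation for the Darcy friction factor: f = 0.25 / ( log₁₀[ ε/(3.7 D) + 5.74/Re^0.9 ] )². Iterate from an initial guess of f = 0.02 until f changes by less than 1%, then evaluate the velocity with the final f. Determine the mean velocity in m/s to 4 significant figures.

V ≈ 1.786 m/s

Rearranging Darcy-Weisbach: V = √(2·ΔP·D/(f·L·ρ)). With ε/D = 3.6e-06/0.02353 = 0.000153, iterate starting from f = 0.02:
  f = 0.02 → V = √(2·2397·0.02353/(0.02·3.168·671.8)) = 1.628 m/s; Re = ρVD/μ = 1.964e+05; f → 0.01684
  f = 0.01684 → V = 1.774 m/s; Re = 2.141e+05; f → 0.01664
  f = 0.01664 → V = 1.785 m/s; Re = 2.154e+05; f → 0.01662
Converged (Δf/f < 1%). With the final f = 0.01662: V = √(2·2397·0.02353/(0.01662·3.168·671.8)) = 1.786 m/s.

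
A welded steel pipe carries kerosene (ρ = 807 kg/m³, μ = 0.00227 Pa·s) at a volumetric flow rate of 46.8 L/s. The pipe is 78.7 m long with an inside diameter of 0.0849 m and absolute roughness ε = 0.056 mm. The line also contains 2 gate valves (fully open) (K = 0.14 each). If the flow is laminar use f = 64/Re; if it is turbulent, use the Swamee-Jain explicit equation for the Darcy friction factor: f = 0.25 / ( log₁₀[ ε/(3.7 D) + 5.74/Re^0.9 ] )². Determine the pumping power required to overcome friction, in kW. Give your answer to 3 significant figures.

Q = 46.8 L/s = 46.8/1000 = 0.0468 m³/s.
Cross-sectional area A = πD²/4 = π(0.0849)²/4 = 0.005661 m²; mean velocity V = Q/A = 0.0468/0.005661 = 8.267 m/s.
Reynolds number Re = ρVD/μ = 807 · 8.267 · 0.0849 / 0.00227 = 2.495e+05.
Re > 4000 → turbulent. Relative roughness ε/D = 5.6e-05/0.0849 = 0.00066. Swamee-Jain: f = 0.25/(log₁₀[0.00066/3.7 + 5.74/2.495e+05^0.9])² = 0.25/(log₁₀[0.000178 + 7.97e-05])² = 0.25/(-3.588)² = 0.01941.
Total minor-loss coefficient ΣK = 2·0.14 = 0.28.
ΔP = [f·L/D + ΣK]·(ρV²/2) = [0.01941·78.7/0.0849 + 0.28]·(807·8.267²/2) = [18 + 0.28]·2.758e+04 = 5.04e+05 Pa.
Pumping power P = QΔP = 0.0468·5.04e+05 = 23590 W = 23.6 kW.

P ≈ 23.6 kW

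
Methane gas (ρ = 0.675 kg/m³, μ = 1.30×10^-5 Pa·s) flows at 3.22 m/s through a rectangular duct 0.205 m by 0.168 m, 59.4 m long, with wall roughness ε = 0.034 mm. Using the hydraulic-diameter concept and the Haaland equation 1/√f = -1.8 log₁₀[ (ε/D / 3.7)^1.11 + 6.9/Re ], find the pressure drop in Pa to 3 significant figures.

Hydraulic diameter D_h = 4A/P = 4·(0.205·0.168)/(2·(0.205+0.168)) = 0.1378/0.746 = 0.1847 m.
Re = ρVD_h/μ = 0.675·3.22·0.1847/1.3e-05 = 3.087e+04.
ε/D_h = 3.4e-05/0.1847 = 0.000184; Haaland gives 1/√f = -1.8 log₁₀[1.67e-05+0.000223] = 6.515, so f = 0.02356.
ΔP = f(L/D_h)(ρV²/2) = 0.02356·59.4/0.1847·3.499 = 26.52 Pa.

ΔP ≈ 26.5 Pa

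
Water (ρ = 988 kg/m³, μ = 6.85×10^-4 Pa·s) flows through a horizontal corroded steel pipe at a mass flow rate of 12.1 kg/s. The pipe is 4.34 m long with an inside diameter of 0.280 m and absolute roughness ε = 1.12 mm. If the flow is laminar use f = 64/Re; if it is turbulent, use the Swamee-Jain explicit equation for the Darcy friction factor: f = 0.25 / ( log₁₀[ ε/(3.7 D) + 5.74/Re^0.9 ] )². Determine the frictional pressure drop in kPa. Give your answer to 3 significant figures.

ΔP ≈ 0.00910 kPa

A = πD²/4 = π(0.28)²/4 = 0.06158 m²; mean velocity V = ṁ/(ρA) = 12.1/(988 · 0.06158) = 0.1989 m/s.
Reynolds number Re = ρVD/μ = 988 · 0.1989 · 0.28 / 0.000685 = 8.032e+04.
Re > 4000 → turbulent. Relative roughness ε/D = 0.00112/0.28 = 0.004. Swamee-Jain: f = 0.25/(log₁₀[0.004/3.7 + 5.74/8.032e+04^0.9])² = 0.25/(log₁₀[0.00108 + 0.000221])² = 0.25/(-2.885)² = 0.03003.
Darcy-Weisbach: ΔP = f(L/D)(ρV²/2) = 0.03003·(4.34/0.28)·(988·0.1989²/2) = 0.03003·15.5·19.54 = 9.096 Pa.
ΔP = 9.096 Pa = 0.00910 kPa.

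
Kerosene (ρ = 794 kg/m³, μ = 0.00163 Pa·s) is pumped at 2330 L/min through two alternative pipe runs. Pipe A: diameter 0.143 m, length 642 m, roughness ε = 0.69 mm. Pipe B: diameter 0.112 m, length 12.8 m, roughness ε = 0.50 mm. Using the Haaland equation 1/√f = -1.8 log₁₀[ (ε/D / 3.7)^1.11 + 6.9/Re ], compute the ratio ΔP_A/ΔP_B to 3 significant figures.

ΔP_A/ΔP_B ≈ 15.2

Pipe A: V = Q/A = 0.03883/0.01606 = 2.418 m/s; Re = 1.684e+05; ε/D = 0.00483; Haaland → f = 0.03063; ΔP_A = f(L/D)(ρV²/2) = 3.191e+05 Pa.
Pipe B: V = Q/A = 0.03883/0.009852 = 3.942 m/s; Re = 2.15e+05; ε/D = 0.00446; Haaland → f = 0.02984; ΔP_B = f(L/D)(ρV²/2) = 2.104e+04 Pa.
ΔP_A/ΔP_B = 3.191e+05/2.104e+04 = 15.2.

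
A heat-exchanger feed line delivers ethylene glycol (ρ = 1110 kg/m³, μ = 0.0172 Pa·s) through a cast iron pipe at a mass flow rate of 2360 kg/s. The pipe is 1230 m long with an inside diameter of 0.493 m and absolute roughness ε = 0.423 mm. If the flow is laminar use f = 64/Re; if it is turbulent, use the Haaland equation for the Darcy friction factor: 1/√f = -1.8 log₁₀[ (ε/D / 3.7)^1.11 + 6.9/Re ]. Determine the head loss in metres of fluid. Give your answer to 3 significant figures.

A = πD²/4 = π(0.493)²/4 = 0.1909 m²; mean velocity V = ṁ/(ρA) = 2360/(1110 · 0.1909) = 11.14 m/s.
Reynolds number Re = ρVD/μ = 1110 · 11.14 · 0.493 / 0.0172 = 3.544e+05.
Re > 4000 → turbulent. Relative roughness ε/D = 0.000423/0.493 = 0.000858. Haaland: 1/√f = -1.8 log₁₀[(0.000858/3.7)^1.11 + 6.9/3.544e+05] = -1.8 log₁₀[9.24e-05 + 1.95e-05] = 7.113, so f = 0.01977.
Darcy-Weisbach: ΔP = f(L/D)(ρV²/2) = 0.01977·(1230/0.493)·(1110·11.14²/2) = 0.01977·2495·6.885e+04 = 3.396e+06 Pa.
Head loss h_f = ΔP/(ρg) = 3.396e+06/(1110·9.81) = 312 m.

h_f ≈ 312 m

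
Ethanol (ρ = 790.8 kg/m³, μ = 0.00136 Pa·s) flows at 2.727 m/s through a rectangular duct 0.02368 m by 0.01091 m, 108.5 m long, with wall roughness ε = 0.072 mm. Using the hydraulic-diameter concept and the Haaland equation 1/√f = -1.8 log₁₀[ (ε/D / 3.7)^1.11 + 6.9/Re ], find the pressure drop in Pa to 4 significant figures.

ΔP ≈ 714700 Pa

Hydraulic diameter D_h = 4A/P = 4·(0.02368·0.01091)/(2·(0.02368+0.01091)) = 0.001033/0.06918 = 0.01494 m.
Re = ρVD_h/μ = 790.8·2.727·0.01494/0.00136 = 2.369e+04.
ε/D_h = 7.2e-05/0.01494 = 0.00482; Haaland gives 1/√f = -1.8 log₁₀[0.000627+0.000291] = 5.466, so f = 0.03347.
ΔP = f(L/D_h)(ρV²/2) = 0.03347·108.5/0.01494·2940 = 7.147e+05 Pa.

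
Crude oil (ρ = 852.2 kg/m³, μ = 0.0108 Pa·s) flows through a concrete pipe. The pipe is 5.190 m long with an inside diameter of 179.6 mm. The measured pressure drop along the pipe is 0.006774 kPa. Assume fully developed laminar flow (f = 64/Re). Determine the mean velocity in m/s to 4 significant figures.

For laminar flow, f = 64/Re with Re = ρVD/μ, so Darcy-Weisbach reduces to ΔP = 32μLV/D². Solving for V: V = ΔP·D²/(32μL) = 6.774·(0.1796)²/(32·0.0108·5.19) = 0.1218 m/s.
Check: Re = ρVD/μ = 852.2·0.1218·0.1796/0.0108 = 1726 < 2300, so the laminar assumption holds.

V ≈ 0.1218 m/s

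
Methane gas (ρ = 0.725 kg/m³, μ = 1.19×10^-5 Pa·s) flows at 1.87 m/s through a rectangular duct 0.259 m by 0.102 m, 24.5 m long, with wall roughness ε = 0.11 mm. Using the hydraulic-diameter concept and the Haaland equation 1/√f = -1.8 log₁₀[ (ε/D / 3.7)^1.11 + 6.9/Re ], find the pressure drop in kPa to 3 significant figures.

ΔP ≈ 0.00599 kPa

Hydraulic diameter D_h = 4A/P = 4·(0.259·0.102)/(2·(0.259+0.102)) = 0.1057/0.722 = 0.1464 m.
Re = ρVD_h/μ = 0.725·1.87·0.1464/1.19e-05 = 1.667e+04.
ε/D_h = 0.00011/0.1464 = 0.000752; Haaland gives 1/√f = -1.8 log₁₀[7.97e-05+0.000414] = 5.952, so f = 0.02823.
ΔP = f(L/D_h)(ρV²/2) = 0.02823·24.5/0.1464·1.268 = 5.99 Pa.
ΔP = 0.00599 kPa.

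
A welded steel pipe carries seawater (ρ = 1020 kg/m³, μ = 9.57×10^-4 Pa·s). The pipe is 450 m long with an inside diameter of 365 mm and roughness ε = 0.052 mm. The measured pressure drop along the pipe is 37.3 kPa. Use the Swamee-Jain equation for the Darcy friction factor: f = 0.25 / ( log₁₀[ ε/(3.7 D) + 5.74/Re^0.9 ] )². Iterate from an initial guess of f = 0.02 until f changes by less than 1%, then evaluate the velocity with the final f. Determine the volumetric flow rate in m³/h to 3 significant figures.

Q ≈ 766 m³/h

Rearranging Darcy-Weisbach: V = √(2·ΔP·D/(f·L·ρ)). With ε/D = 5.2e-05/0.365 = 0.000142, iterate starting from f = 0.02:
  f = 0.02 → V = √(2·3.73e+04·0.365/(0.02·450·1020)) = 1.722 m/s; Re = ρVD/μ = 6.7e+05; f → 0.01454
  f = 0.01454 → V = 2.02 m/s; Re = 7.859e+05; f → 0.01435
  f = 0.01435 → V = 2.034 m/s; Re = 7.911e+05; f → 0.01434
Converged (Δf/f < 1%). With the final f = 0.01434: V = √(2·3.73e+04·0.365/(0.01434·450·1020)) = 2.034 m/s.
Q = V·A = 2.034·(π/4·0.365²) = 0.2128 m³/s = 766 m³/h.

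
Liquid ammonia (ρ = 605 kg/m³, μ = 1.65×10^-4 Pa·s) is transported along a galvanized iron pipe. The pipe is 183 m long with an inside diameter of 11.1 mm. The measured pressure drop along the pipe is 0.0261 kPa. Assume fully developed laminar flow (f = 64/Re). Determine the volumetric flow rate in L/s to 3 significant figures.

For laminar flow, f = 64/Re with Re = ρVD/μ, so Darcy-Weisbach reduces to ΔP = 32μLV/D². Solving for V: V = ΔP·D²/(32μL) = 26.1·(0.0111)²/(32·0.000165·183) = 0.003328 m/s.
Check: Re = ρVD/μ = 605·0.003328·0.0111/0.000165 = 135.5 < 2300, so the laminar assumption holds.
Q = V·A = 0.003328·(π/4·0.0111²) = 3.221e-07 m³/s = 3.22×10^-4 L/s.

Q ≈ 3.22×10^-4 L/s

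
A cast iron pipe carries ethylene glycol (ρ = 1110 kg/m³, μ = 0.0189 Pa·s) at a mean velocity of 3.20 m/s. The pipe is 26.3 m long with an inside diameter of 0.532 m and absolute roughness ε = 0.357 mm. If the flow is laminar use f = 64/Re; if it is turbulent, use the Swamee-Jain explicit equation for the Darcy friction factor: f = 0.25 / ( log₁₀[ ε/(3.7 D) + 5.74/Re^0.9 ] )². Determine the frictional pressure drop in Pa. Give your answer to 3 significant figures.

ΔP ≈ 5930 Pa

Reynolds number Re = ρVD/μ = 1110 · 3.2 · 0.532 / 0.0189 = 9.998e+04.
Re > 4000 → turbulent. Relative roughness ε/D = 0.000357/0.532 = 0.000671. Swamee-Jain: f = 0.25/(log₁₀[0.000671/3.7 + 5.74/9.998e+04^0.9])² = 0.25/(log₁₀[0.000181 + 0.000182])² = 0.25/(-3.44)² = 0.02112.
Darcy-Weisbach: ΔP = f(L/D)(ρV²/2) = 0.02112·(26.3/0.532)·(1110·3.2²/2) = 0.02112·49.44·5683 = 5935 Pa.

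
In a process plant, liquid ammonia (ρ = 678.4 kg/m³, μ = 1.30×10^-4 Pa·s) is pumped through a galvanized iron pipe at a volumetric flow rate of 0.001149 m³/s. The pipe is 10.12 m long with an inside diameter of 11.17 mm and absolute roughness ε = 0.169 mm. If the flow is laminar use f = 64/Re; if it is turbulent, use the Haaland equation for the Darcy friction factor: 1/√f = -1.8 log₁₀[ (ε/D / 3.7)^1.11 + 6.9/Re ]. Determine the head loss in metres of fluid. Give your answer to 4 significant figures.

h_f ≈ 279.2 m

Cross-sectional area A = πD²/4 = π(0.01117)²/4 = 9.799e-05 m²; mean velocity V = Q/A = 0.001149/9.799e-05 = 11.73 m/s.
Reynolds number Re = ρVD/μ = 678.4 · 11.73 · 0.01117 / 0.00013 = 6.835e+05.
Re > 4000 → turbulent. Relative roughness ε/D = 0.000169/0.01117 = 0.0151. Haaland: 1/√f = -1.8 log₁₀[(0.0151/3.7)^1.11 + 6.9/6.835e+05] = -1.8 log₁₀[0.00223 + 1.01e-05] = 4.768, so f = 0.04398.
Darcy-Weisbach: ΔP = f(L/D)(ρV²/2) = 0.04398·(10.12/0.01117)·(678.4·11.73²/2) = 0.04398·906·4.663e+04 = 1.858e+06 Pa.
Head loss h_f = ΔP/(ρg) = 1.858e+06/(678.4·9.81) = 279.2 m.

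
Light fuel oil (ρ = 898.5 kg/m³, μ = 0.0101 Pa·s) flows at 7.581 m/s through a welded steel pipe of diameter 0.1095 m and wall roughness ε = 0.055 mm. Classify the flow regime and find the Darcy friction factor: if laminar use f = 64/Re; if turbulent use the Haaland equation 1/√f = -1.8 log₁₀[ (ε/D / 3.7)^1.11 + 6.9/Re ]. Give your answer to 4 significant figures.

f ≈ 0.02093

Re = ρVD/μ = 898.5·7.581·0.1095/0.0101 = 7.385e+04.
Re > 4000 → turbulent. ε/D = 5.5e-05/0.1095 = 0.000502; Haaland: 1/√f = -1.8 log₁₀[5.1e-05 + 9.34e-05] = 6.913, so f = 0.02093.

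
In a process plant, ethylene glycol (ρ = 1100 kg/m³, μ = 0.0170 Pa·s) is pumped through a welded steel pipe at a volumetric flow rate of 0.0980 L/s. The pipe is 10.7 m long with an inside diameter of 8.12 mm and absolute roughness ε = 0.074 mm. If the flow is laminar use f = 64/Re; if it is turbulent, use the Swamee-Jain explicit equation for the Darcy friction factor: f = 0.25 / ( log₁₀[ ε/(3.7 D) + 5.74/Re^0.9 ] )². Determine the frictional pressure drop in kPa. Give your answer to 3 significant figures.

ΔP ≈ 167 kPa

Q = 0.0980 L/s = 0.0980/1000 = 9.8e-05 m³/s.
Cross-sectional area A = πD²/4 = π(0.00812)²/4 = 5.178e-05 m²; mean velocity V = Q/A = 9.8e-05/5.178e-05 = 1.892 m/s.
Reynolds number Re = ρVD/μ = 1100 · 1.892 · 0.00812 / 0.017 = 994.3.
Re < 2300 → laminar flow, so f = 64/Re = 64/994.3 = 0.06437 (the turbulent correlation is not needed).
Darcy-Weisbach: ΔP = f(L/D)(ρV²/2) = 0.06437·(10.7/0.00812)·(1100·1.892²/2) = 0.06437·1318·1970 = 1.671e+05 Pa.
ΔP = 1.671e+05 Pa = 167 kPa.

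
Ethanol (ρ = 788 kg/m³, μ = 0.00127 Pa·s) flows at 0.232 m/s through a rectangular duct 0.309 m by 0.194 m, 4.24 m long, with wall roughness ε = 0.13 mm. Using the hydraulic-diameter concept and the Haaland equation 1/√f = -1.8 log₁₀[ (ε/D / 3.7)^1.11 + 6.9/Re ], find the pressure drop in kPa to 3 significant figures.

Hydraulic diameter D_h = 4A/P = 4·(0.309·0.194)/(2·(0.309+0.194)) = 0.2398/1.006 = 0.2384 m.
Re = ρVD_h/μ = 788·0.232·0.2384/0.00127 = 3.431e+04.
ε/D_h = 0.00013/0.2384 = 0.000545; Haaland gives 1/√f = -1.8 log₁₀[5.59e-05+0.000201] = 6.462, so f = 0.02395.
ΔP = f(L/D_h)(ρV²/2) = 0.02395·4.24/0.2384·21.21 = 9.033 Pa.
ΔP = 0.00903 kPa.

ΔP ≈ 0.00903 kPa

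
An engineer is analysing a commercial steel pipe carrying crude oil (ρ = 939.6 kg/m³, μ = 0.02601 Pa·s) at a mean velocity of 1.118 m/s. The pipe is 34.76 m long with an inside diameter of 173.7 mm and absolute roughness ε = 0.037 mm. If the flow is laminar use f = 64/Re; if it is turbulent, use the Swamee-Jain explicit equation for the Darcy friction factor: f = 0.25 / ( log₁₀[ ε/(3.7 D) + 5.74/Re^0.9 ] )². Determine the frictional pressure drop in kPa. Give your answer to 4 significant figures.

Reynolds number Re = ρVD/μ = 939.6 · 1.118 · 0.1737 / 0.026 = 7015.
Re > 4000 → turbulent. Relative roughness ε/D = 3.7e-05/0.1737 = 0.000213. Swamee-Jain: f = 0.25/(log₁₀[0.000213/3.7 + 5.74/7015^0.9])² = 0.25/(log₁₀[5.76e-05 + 0.00198])² = 0.25/(-2.69)² = 0.03455.
Darcy-Weisbach: ΔP = f(L/D)(ρV²/2) = 0.03455·(34.76/0.1737)·(939.6·1.118²/2) = 0.03455·200.1·587.2 = 4060 Pa.
ΔP = 4060 Pa = 4.060 kPa.

ΔP ≈ 4.060 kPa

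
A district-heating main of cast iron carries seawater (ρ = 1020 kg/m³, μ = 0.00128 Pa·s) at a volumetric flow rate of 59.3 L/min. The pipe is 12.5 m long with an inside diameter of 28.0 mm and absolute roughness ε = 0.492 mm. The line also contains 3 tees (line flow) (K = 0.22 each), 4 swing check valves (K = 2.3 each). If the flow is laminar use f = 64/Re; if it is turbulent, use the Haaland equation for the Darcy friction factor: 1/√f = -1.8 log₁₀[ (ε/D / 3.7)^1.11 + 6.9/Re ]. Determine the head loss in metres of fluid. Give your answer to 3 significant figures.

Q = 59.3 L/min = 59.3/60000 = 0.0009883 m³/s.
Cross-sectional area A = πD²/4 = π(0.028)²/4 = 0.0006158 m²; mean velocity V = Q/A = 0.0009883/0.0006158 = 1.605 m/s.
Reynolds number Re = ρVD/μ = 1020 · 1.605 · 0.028 / 0.00128 = 3.581e+04.
Re > 4000 → turbulent. Relative roughness ε/D = 0.000492/0.028 = 0.0176. Haaland: 1/√f = -1.8 log₁₀[(0.0176/3.7)^1.11 + 6.9/3.581e+04] = -1.8 log₁₀[0.00264 + 0.000193] = 4.587, so f = 0.04753.
Total minor-loss coefficient ΣK = 3·0.22 + 4·2.3 = 9.86.
ΔP = [f·L/D + ΣK]·(ρV²/2) = [0.04753·12.5/0.028 + 9.86]·(1020·1.605²/2) = [21.22 + 9.86]·1314 = 4.083e+04 Pa.
Head loss h_f = ΔP/(ρg) = 4.083e+04/(1020·9.81) = 4.08 m.

h_f ≈ 4.08 m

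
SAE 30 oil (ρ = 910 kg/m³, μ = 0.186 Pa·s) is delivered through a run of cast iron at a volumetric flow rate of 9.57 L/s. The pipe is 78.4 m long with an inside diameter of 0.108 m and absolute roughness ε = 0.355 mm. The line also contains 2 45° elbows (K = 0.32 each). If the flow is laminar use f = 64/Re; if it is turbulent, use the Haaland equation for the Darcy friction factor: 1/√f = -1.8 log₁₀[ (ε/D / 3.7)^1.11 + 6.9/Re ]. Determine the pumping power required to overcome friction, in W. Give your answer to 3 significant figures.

P ≈ 403 W

Q = 9.57 L/s = 9.57/1000 = 0.00957 m³/s.
Cross-sectional area A = πD²/4 = π(0.108)²/4 = 0.009161 m²; mean velocity V = Q/A = 0.00957/0.009161 = 1.045 m/s.
Reynolds number Re = ρVD/μ = 910 · 1.045 · 0.108 / 0.186 = 552.
Re < 2300 → laminar flow, so f = 64/Re = 64/552 = 0.1159 (the turbulent correlation is not needed).
Total minor-loss coefficient ΣK = 2·0.32 = 0.64.
ΔP = [f·L/D + ΣK]·(ρV²/2) = [0.1159·78.4/0.108 + 0.64]·(910·1.045²/2) = [84.17 + 0.64]·496.5 = 4.211e+04 Pa.
Pumping power P = QΔP = 0.00957·4.211e+04 = 403.0 W = 403 W.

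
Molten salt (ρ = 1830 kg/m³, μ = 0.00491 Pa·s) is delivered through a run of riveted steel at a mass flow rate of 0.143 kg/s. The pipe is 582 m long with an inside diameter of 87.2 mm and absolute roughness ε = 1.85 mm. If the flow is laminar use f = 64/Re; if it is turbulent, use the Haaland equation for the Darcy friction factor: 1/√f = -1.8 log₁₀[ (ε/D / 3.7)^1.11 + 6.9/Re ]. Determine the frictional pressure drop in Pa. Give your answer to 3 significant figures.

A = πD²/4 = π(0.0872)²/4 = 0.005972 m²; mean velocity V = ṁ/(ρA) = 0.143/(1830 · 0.005972) = 0.01308 m/s.
Reynolds number Re = ρVD/μ = 1830 · 0.01308 · 0.0872 / 0.00491 = 425.3.
Re < 2300 → laminar flow, so f = 64/Re = 64/425.3 = 0.1505 (the turbulent correlation is not needed).
Darcy-Weisbach: ΔP = f(L/D)(ρV²/2) = 0.1505·(582/0.0872)·(1830·0.01308²/2) = 0.1505·6674·0.1567 = 157.4 Pa.

ΔP ≈ 157 Pa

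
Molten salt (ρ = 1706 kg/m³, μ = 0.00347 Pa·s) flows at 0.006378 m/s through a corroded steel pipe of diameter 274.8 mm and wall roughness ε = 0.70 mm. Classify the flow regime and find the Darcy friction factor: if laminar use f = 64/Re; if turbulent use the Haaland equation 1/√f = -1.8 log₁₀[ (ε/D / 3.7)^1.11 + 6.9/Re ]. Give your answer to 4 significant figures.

f ≈ 0.07427

Re = ρVD/μ = 1706·0.006378·0.2748/0.00347 = 861.7.
Re < 2300 → laminar, so f = 64/Re = 0.07427 (roughness is irrelevant in laminar flow).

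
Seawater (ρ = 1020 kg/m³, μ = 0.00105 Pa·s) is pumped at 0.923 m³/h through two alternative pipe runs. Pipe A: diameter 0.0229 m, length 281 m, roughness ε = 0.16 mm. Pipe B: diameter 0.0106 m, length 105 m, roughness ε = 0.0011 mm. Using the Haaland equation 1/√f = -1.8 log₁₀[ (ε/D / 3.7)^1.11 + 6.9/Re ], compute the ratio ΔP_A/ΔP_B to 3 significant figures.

Pipe A: V = Q/A = 0.0002564/0.0004119 = 0.6225 m/s; Re = 1.385e+04; ε/D = 0.00699; Haaland → f = 0.03827; ΔP_A = f(L/D)(ρV²/2) = 9.28e+04 Pa.
Pipe B: V = Q/A = 0.0002564/8.825e-05 = 2.905 m/s; Re = 2.992e+04; ε/D = 0.000104; Haaland → f = 0.02354; ΔP_B = f(L/D)(ρV²/2) = 1.004e+06 Pa.
ΔP_A/ΔP_B = 9.28e+04/1.004e+06 = 0.0924.

ΔP_A/ΔP_B ≈ 0.0924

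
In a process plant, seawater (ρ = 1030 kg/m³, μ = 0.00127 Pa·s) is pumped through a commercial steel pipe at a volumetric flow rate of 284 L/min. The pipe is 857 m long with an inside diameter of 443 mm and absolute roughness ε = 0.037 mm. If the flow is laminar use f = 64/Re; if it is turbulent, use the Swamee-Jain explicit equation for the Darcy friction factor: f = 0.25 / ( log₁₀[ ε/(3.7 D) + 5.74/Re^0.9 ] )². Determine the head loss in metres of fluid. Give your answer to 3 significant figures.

h_f ≈ 0.00282 m

Q = 284 L/min = 284/60000 = 0.004733 m³/s.
Cross-sectional area A = πD²/4 = π(0.443)²/4 = 0.1541 m²; mean velocity V = Q/A = 0.004733/0.1541 = 0.03071 m/s.
Reynolds number Re = ρVD/μ = 1030 · 0.03071 · 0.443 / 0.00127 = 1.103e+04.
Re > 4000 → turbulent. Relative roughness ε/D = 3.7e-05/0.443 = 8.35e-05. Swamee-Jain: f = 0.25/(log₁₀[8.35e-05/3.7 + 5.74/1.103e+04^0.9])² = 0.25/(log₁₀[2.26e-05 + 0.00132])² = 0.25/(-2.872)² = 0.03031.
Darcy-Weisbach: ΔP = f(L/D)(ρV²/2) = 0.03031·(857/0.443)·(1030·0.03071²/2) = 0.03031·1935·0.4857 = 28.47 Pa.
Head loss h_f = ΔP/(ρg) = 28.47/(1030·9.81) = 0.00282 m.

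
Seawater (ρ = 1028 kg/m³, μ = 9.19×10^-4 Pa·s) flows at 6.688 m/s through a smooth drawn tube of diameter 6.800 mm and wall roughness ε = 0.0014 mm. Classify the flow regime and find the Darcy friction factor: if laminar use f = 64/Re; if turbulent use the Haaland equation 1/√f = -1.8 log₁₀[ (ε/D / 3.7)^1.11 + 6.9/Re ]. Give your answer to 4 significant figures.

Re = ρVD/μ = 1028·6.688·0.0068/0.000919 = 5.087e+04.
Re > 4000 → turbulent. ε/D = 1.4e-06/0.0068 = 0.000206; Haaland: 1/√f = -1.8 log₁₀[1.89e-05 + 0.000136] = 6.86, so f = 0.02125.

f ≈ 0.02125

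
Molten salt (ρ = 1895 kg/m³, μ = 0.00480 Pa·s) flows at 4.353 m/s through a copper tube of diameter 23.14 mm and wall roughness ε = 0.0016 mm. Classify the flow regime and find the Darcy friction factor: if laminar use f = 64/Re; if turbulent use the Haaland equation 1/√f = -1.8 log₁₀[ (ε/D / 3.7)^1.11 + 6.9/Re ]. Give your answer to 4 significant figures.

Re = ρVD/μ = 1895·4.353·0.02314/0.0048 = 3.977e+04.
Re > 4000 → turbulent. ε/D = 1.6e-06/0.02314 = 6.91e-05; Haaland: 1/√f = -1.8 log₁₀[5.64e-06 + 0.000174] = 6.744, so f = 0.02199.

f ≈ 0.02199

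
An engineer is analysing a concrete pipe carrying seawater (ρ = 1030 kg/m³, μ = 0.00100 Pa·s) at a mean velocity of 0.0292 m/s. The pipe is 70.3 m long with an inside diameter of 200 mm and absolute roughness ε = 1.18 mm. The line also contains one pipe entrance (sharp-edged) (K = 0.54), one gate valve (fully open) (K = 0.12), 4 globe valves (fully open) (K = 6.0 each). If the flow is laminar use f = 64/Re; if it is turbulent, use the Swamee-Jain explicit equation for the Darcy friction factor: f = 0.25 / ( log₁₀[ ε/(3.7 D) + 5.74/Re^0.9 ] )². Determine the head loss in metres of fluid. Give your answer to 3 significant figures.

h_f ≈ 0.00173 m

Reynolds number Re = ρVD/μ = 1030 · 0.0292 · 0.2 / 0.001 = 6015.
Re > 4000 → turbulent. Relative roughness ε/D = 0.00118/0.2 = 0.0059. Swamee-Jain: f = 0.25/(log₁₀[0.0059/3.7 + 5.74/6015^0.9])² = 0.25/(log₁₀[0.00159 + 0.00228])² = 0.25/(-2.412)² = 0.04297.
Total minor-loss coefficient ΣK = 1·0.54 + 1·0.12 + 4·6 = 24.7.
ΔP = [f·L/D + ΣK]·(ρV²/2) = [0.04297·70.3/0.2 + 24.7]·(1030·0.0292²/2) = [15.1 + 24.7]·0.4391 = 17.46 Pa.
Head loss h_f = ΔP/(ρg) = 17.46/(1030·9.81) = 0.00173 m.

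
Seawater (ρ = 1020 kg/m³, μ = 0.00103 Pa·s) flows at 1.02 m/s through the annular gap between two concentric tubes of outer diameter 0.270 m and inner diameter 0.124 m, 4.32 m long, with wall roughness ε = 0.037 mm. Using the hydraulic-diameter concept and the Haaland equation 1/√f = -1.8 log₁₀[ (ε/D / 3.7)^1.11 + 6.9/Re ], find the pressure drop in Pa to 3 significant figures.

ΔP ≈ 281 Pa

Hydraulic diameter D_h = 4A/P = D_o - D_i = 0.27 - 0.124 = 0.146 m.
Re = ρVD_h/μ = 1020·1.02·0.146/0.00103 = 1.475e+05.
ε/D_h = 3.7e-05/0.146 = 0.000253; Haaland gives 1/√f = -1.8 log₁₀[2.39e-05+4.68e-05] = 7.472, so f = 0.01791.
ΔP = f(L/D_h)(ρV²/2) = 0.01791·4.32/0.146·530.6 = 281.2 Pa.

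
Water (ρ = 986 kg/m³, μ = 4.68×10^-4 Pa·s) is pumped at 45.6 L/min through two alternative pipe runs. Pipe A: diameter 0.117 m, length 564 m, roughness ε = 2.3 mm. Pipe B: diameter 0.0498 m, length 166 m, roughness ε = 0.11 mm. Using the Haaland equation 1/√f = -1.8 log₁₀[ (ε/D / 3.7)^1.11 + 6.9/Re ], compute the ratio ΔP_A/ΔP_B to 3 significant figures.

Pipe A: V = Q/A = 0.00076/0.01075 = 0.07069 m/s; Re = 1.742e+04; ε/D = 0.0197; Haaland → f = 0.05056; ΔP_A = f(L/D)(ρV²/2) = 600.4 Pa.
Pipe B: V = Q/A = 0.00076/0.001948 = 0.3902 m/s; Re = 4.094e+04; ε/D = 0.00221; Haaland → f = 0.02727; ΔP_B = f(L/D)(ρV²/2) = 6823 Pa.
ΔP_A/ΔP_B = 600.4/6823 = 0.0880.

ΔP_A/ΔP_B ≈ 0.0880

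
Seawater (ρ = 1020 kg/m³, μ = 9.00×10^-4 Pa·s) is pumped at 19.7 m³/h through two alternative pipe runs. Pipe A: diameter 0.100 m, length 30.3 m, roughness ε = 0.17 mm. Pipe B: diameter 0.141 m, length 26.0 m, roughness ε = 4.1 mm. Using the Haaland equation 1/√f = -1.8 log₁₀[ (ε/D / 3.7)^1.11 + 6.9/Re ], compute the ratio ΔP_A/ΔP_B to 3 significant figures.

ΔP_A/ΔP_B ≈ 2.79

Pipe A: V = Q/A = 0.005472/0.007854 = 0.6967 m/s; Re = 7.896e+04; ε/D = 0.0017; Haaland → f = 0.02455; ΔP_A = f(L/D)(ρV²/2) = 1842 Pa.
Pipe B: V = Q/A = 0.005472/0.01561 = 0.3505 m/s; Re = 5.6e+04; ε/D = 0.0291; Haaland → f = 0.05711; ΔP_B = f(L/D)(ρV²/2) = 659.7 Pa.
ΔP_A/ΔP_B = 1842/659.7 = 2.79.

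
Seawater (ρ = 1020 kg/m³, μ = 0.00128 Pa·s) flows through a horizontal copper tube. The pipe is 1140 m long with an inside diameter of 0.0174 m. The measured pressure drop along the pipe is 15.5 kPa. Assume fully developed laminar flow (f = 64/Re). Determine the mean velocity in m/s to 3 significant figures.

V ≈ 0.100 m/s

For laminar flow, f = 64/Re with Re = ρVD/μ, so Darcy-Weisbach reduces to ΔP = 32μLV/D². Solving for V: V = ΔP·D²/(32μL) = 1.55e+04·(0.0174)²/(32·0.00128·1140) = 0.1005 m/s.
Check: Re = ρVD/μ = 1020·0.1005·0.0174/0.00128 = 1393 < 2300, so the laminar assumption holds.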